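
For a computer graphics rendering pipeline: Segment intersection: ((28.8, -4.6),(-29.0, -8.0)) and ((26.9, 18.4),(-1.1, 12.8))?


Cross products: d1=654.64, d2=426.16, d3=-1335.86, d4=-1107.38
d1*d2 < 0 and d3*d4 < 0? no

No, they don't intersect


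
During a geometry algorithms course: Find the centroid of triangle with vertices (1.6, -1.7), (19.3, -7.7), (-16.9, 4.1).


Centroid = ((x_A+x_B+x_C)/3, (y_A+y_B+y_C)/3)
= ((1.6+19.3+(-16.9))/3, ((-1.7)+(-7.7)+4.1)/3)
= (1.3333, -1.7667)

(1.3333, -1.7667)


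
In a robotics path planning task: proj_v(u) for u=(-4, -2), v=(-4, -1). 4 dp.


u.v = 18, |v| = sqrt(17) = 4.1231
Scalar projection = u.v / |v| = 18 / sqrt(17) = 4.3656

4.3656


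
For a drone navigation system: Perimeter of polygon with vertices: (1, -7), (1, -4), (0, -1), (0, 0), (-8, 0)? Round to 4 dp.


Sides: (1, -7)->(1, -4): sqrt(9) = 3, (1, -4)->(0, -1): sqrt(10) = 3.162278, (0, -1)->(0, 0): sqrt(1) = 1, (0, 0)->(-8, 0): sqrt(64) = 8, (-8, 0)->(1, -7): sqrt(130) = 11.401754
Sum = 26.564032
Perimeter = 26.564

26.564


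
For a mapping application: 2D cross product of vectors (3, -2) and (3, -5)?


u x v = u_x*v_y - u_y*v_x = 3*(-5) - (-2)*3
= (-15) - (-6) = -9

-9


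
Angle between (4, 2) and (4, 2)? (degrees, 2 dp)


u.v = 20, |u| = sqrt(20) = 4.4721, |v| = sqrt(20) = 4.4721
cos(theta) = u.v/(|u||v|) = 20/sqrt(400) = 1
theta = acos(1) = 0 degrees

0 degrees


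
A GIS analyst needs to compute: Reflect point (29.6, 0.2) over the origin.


Reflection over origin: (x,y) -> (-x,-y)
(29.6, 0.2) -> (-29.6, -0.2)

(-29.6, -0.2)


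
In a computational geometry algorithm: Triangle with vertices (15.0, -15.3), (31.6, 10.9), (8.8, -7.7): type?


Side lengths squared: AB^2=962, BC^2=865.8, CA^2=96.2
Sorted: [96.2, 865.8, 962]
By sides: Scalene, By angles: Right

Scalene, Right


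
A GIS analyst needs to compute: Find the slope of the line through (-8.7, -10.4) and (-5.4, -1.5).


slope = (y2-y1)/(x2-x1) = ((-1.5)-(-10.4))/((-5.4)-(-8.7)) = 8.9/3.3 = 2.697

2.697


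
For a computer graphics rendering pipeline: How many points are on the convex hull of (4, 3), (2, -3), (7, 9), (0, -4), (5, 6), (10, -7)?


Convex hull vertices (CCW): (0, -4), (10, -7), (7, 9), (5, 6)
Count = 4

4


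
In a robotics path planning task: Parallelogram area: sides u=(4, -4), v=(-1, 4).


|u x v| = |4*4 - (-4)*(-1)|
= |16 - 4| = 12

12


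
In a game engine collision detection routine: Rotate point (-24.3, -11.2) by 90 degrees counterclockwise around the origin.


90° CCW: (x,y) -> (-y, x)
(-24.3,-11.2) -> (11.2, -24.3)

(11.2, -24.3)


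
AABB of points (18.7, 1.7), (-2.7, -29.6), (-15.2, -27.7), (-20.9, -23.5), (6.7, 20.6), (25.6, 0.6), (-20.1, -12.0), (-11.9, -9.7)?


x range: [-20.9, 25.6]
y range: [-29.6, 20.6]
Bounding box: (-20.9,-29.6) to (25.6,20.6)

(-20.9,-29.6) to (25.6,20.6)


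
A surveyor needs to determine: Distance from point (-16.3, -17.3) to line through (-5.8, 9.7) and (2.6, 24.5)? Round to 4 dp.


|cross product| = 71.4
|line direction| = sqrt(289.6) = 17.0176
Distance = 71.4/sqrt(289.6) = 4.1956

4.1956


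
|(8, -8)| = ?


|u| = sqrt(8^2 + (-8)^2) = sqrt(128) = 11.3137

11.3137


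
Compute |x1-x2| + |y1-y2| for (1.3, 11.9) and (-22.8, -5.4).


|1.3-(-22.8)| + |11.9-(-5.4)| = 24.1 + 17.3 = 41.4

41.4


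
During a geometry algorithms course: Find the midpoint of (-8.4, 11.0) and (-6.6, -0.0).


M = (((-8.4)+(-6.6))/2, (11+0)/2)
= (-7.5, 5.5)

(-7.5, 5.5)


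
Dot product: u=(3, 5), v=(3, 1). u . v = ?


u . v = u_x*v_x + u_y*v_y = 3*3 + 5*1
= 9 + 5 = 14

14


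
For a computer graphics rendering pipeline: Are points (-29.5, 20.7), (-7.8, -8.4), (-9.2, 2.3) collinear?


Cross product: ((-7.8)-(-29.5))*(2.3-20.7) - ((-8.4)-20.7)*((-9.2)-(-29.5))
= 191.45

No, not collinear


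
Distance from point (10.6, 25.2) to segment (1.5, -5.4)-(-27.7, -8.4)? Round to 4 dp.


Project P onto AB: t = 0 (clamped to [0,1])
Closest point on segment: (1.5, -5.4)
Distance: 31.9244

31.9244


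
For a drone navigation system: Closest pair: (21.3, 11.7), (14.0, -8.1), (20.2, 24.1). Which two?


d(P0,P1) = 21.1028, d(P0,P2) = 12.4487, d(P1,P2) = 32.7915
Closest: P0 and P2

Closest pair: (21.3, 11.7) and (20.2, 24.1), distance = 12.4487


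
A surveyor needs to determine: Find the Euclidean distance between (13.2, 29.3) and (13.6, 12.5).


dx=0.4, dy=-16.8
d^2 = 0.4^2 + (-16.8)^2 = 282.4
d = sqrt(282.4) = 16.8048

16.8048


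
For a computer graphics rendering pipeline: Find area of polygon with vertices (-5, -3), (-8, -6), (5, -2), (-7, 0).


Shoelace sum: ((-5)*(-6) - (-8)*(-3)) + ((-8)*(-2) - 5*(-6)) + (5*0 - (-7)*(-2)) + ((-7)*(-3) - (-5)*0)
= 59
Area = |59|/2 = 29.5

29.5


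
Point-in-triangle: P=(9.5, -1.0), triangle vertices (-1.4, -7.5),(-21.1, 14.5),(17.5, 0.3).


Cross products: AB x AP = -367.85, BC x BP = -163.78, CA x CP = -37.83
All same sign? yes

Yes, inside


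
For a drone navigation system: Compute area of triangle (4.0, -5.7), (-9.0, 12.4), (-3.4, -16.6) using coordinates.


Area = |x_A(y_B-y_C) + x_B(y_C-y_A) + x_C(y_A-y_B)|/2
= |116 + 98.1 + 61.54|/2
= 275.64/2 = 137.82

137.82


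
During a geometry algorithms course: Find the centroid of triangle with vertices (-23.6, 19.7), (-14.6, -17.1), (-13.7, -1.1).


Centroid = ((x_A+x_B+x_C)/3, (y_A+y_B+y_C)/3)
= (((-23.6)+(-14.6)+(-13.7))/3, (19.7+(-17.1)+(-1.1))/3)
= (-17.3, 0.5)

(-17.3, 0.5)


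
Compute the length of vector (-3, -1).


|u| = sqrt((-3)^2 + (-1)^2) = sqrt(10) = 3.1623

3.1623


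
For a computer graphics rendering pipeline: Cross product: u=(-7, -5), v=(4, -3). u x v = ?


u x v = u_x*v_y - u_y*v_x = (-7)*(-3) - (-5)*4
= 21 - (-20) = 41

41


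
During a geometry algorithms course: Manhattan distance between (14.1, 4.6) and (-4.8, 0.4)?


|14.1-(-4.8)| + |4.6-0.4| = 18.9 + 4.2 = 23.1

23.1


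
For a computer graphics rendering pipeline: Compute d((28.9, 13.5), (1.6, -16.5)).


dx=-27.3, dy=-30
d^2 = (-27.3)^2 + (-30)^2 = 1645.29
d = sqrt(1645.29) = 40.5622

40.5622


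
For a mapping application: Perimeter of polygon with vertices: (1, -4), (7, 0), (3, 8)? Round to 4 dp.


Sides: (1, -4)->(7, 0): sqrt(52) = 7.211103, (7, 0)->(3, 8): sqrt(80) = 8.944272, (3, 8)->(1, -4): sqrt(148) = 12.165525
Sum = 28.3209
Perimeter = 28.3209

28.3209


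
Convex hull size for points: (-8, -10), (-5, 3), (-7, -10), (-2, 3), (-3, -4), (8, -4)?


Convex hull vertices (CCW): (-8, -10), (-7, -10), (8, -4), (-2, 3), (-5, 3)
Count = 5

5


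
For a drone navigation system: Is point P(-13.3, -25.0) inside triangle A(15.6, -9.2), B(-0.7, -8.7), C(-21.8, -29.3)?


Cross products: AB x AP = 271.99, BC x BP = 84.37, CA x CP = -10.03
All same sign? no

No, outside


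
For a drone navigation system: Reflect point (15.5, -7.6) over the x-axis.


Reflection over x-axis: (x,y) -> (x,-y)
(15.5, -7.6) -> (15.5, 7.6)

(15.5, 7.6)


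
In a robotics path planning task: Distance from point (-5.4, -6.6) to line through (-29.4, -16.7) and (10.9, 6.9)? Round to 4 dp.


|cross product| = 159.37
|line direction| = sqrt(2181.05) = 46.7017
Distance = 159.37/sqrt(2181.05) = 3.4125

3.4125


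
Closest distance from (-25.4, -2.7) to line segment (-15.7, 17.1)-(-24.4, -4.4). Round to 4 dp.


Project P onto AB: t = 0.9482 (clamped to [0,1])
Closest point on segment: (-23.9496, -3.2869)
Distance: 1.5647

1.5647


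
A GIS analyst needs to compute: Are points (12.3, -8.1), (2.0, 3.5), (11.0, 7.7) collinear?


Cross product: (2-12.3)*(7.7-(-8.1)) - (3.5-(-8.1))*(11-12.3)
= -147.66

No, not collinear


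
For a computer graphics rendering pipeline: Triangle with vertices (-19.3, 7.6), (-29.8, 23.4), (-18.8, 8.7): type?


Side lengths squared: AB^2=359.89, BC^2=337.09, CA^2=1.46
Sorted: [1.46, 337.09, 359.89]
By sides: Scalene, By angles: Obtuse

Scalene, Obtuse


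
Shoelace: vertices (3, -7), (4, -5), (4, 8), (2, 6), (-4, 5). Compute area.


Shoelace sum: (3*(-5) - 4*(-7)) + (4*8 - 4*(-5)) + (4*6 - 2*8) + (2*5 - (-4)*6) + ((-4)*(-7) - 3*5)
= 120
Area = |120|/2 = 60

60


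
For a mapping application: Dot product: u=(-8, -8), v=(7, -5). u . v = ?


u . v = u_x*v_x + u_y*v_y = (-8)*7 + (-8)*(-5)
= (-56) + 40 = -16

-16


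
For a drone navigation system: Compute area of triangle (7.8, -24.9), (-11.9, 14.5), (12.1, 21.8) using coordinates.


Area = |x_A(y_B-y_C) + x_B(y_C-y_A) + x_C(y_A-y_B)|/2
= |(-56.94) + (-555.73) + (-476.74)|/2
= 1089.41/2 = 544.705

544.705


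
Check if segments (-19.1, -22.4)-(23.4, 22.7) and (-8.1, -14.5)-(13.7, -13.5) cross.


Cross products: d1=-161.22, d2=779.46, d3=-160.35, d4=-1101.03
d1*d2 < 0 and d3*d4 < 0? no

No, they don't intersect


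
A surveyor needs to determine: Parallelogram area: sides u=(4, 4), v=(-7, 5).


|u x v| = |4*5 - 4*(-7)|
= |20 - (-28)| = 48

48


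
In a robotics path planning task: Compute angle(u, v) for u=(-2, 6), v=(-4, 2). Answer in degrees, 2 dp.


u.v = 20, |u| = sqrt(40) = 6.3246, |v| = sqrt(20) = 4.4721
cos(theta) = u.v/(|u||v|) = 20/sqrt(800) = 0.707107
theta = acos(0.707107) = 45 degrees

45 degrees


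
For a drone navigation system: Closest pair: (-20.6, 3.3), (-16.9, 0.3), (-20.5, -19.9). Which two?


d(P0,P1) = 4.7634, d(P0,P2) = 23.2002, d(P1,P2) = 20.5183
Closest: P0 and P1

Closest pair: (-20.6, 3.3) and (-16.9, 0.3), distance = 4.7634


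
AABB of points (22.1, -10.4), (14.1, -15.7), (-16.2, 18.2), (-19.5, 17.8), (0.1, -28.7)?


x range: [-19.5, 22.1]
y range: [-28.7, 18.2]
Bounding box: (-19.5,-28.7) to (22.1,18.2)

(-19.5,-28.7) to (22.1,18.2)


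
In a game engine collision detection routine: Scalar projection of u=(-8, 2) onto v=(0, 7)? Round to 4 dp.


u.v = 14, |v| = sqrt(49) = 7
Scalar projection = u.v / |v| = 14 / sqrt(49) = 2

2


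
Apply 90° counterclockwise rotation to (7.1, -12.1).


90° CCW: (x,y) -> (-y, x)
(7.1,-12.1) -> (12.1, 7.1)

(12.1, 7.1)


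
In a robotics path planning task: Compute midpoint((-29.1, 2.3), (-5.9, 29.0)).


M = (((-29.1)+(-5.9))/2, (2.3+29)/2)
= (-17.5, 15.65)

(-17.5, 15.65)


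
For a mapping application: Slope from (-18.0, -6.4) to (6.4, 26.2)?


slope = (y2-y1)/(x2-x1) = (26.2-(-6.4))/(6.4-(-18)) = 32.6/24.4 = 1.3361

1.3361


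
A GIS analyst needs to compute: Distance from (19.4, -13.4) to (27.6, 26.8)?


dx=8.2, dy=40.2
d^2 = 8.2^2 + 40.2^2 = 1683.28
d = sqrt(1683.28) = 41.0278

41.0278


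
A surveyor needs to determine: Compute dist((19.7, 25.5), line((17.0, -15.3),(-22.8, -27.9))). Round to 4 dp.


|cross product| = 1589.82
|line direction| = sqrt(1742.8) = 41.7469
Distance = 1589.82/sqrt(1742.8) = 38.0824

38.0824


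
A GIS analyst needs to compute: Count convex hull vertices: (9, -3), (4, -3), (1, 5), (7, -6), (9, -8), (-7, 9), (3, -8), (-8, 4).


Convex hull vertices (CCW): (-8, 4), (3, -8), (9, -8), (9, -3), (1, 5), (-7, 9)
Count = 6

6


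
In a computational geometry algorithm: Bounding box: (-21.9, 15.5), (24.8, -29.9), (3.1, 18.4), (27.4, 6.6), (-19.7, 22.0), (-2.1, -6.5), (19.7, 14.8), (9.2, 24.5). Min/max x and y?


x range: [-21.9, 27.4]
y range: [-29.9, 24.5]
Bounding box: (-21.9,-29.9) to (27.4,24.5)

(-21.9,-29.9) to (27.4,24.5)


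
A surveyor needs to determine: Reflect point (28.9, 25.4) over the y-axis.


Reflection over y-axis: (x,y) -> (-x,y)
(28.9, 25.4) -> (-28.9, 25.4)

(-28.9, 25.4)


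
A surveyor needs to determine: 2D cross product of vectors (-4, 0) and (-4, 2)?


u x v = u_x*v_y - u_y*v_x = (-4)*2 - 0*(-4)
= (-8) - 0 = -8

-8


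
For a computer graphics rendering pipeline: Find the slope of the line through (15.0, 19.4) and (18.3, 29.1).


slope = (y2-y1)/(x2-x1) = (29.1-19.4)/(18.3-15) = 9.7/3.3 = 2.9394

2.9394


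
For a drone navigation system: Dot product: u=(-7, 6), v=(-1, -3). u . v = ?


u . v = u_x*v_x + u_y*v_y = (-7)*(-1) + 6*(-3)
= 7 + (-18) = -11

-11


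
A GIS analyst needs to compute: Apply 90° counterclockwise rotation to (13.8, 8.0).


90° CCW: (x,y) -> (-y, x)
(13.8,8) -> (-8, 13.8)

(-8, 13.8)


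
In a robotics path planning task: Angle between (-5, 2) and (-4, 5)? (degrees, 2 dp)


u.v = 30, |u| = sqrt(29) = 5.3852, |v| = sqrt(41) = 6.4031
cos(theta) = u.v/(|u||v|) = 30/sqrt(1189) = 0.870022
theta = acos(0.870022) = 29.54 degrees

29.54 degrees


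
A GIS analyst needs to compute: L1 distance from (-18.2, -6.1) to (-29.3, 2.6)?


|(-18.2)-(-29.3)| + |(-6.1)-2.6| = 11.1 + 8.7 = 19.8

19.8


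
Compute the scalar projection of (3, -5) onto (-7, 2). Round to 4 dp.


u.v = -31, |v| = sqrt(53) = 7.2801
Scalar projection = u.v / |v| = -31 / sqrt(53) = -4.2582

-4.2582


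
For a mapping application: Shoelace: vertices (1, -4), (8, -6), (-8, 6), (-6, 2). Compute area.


Shoelace sum: (1*(-6) - 8*(-4)) + (8*6 - (-8)*(-6)) + ((-8)*2 - (-6)*6) + ((-6)*(-4) - 1*2)
= 68
Area = |68|/2 = 34

34


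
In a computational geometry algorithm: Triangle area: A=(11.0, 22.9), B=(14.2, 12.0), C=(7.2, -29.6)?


Area = |x_A(y_B-y_C) + x_B(y_C-y_A) + x_C(y_A-y_B)|/2
= |457.6 + (-745.5) + 78.48|/2
= 209.42/2 = 104.71

104.71


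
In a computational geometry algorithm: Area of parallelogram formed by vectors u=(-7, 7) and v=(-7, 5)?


|u x v| = |(-7)*5 - 7*(-7)|
= |(-35) - (-49)| = 14

14


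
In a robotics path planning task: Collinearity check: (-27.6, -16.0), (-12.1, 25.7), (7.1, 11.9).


Cross product: ((-12.1)-(-27.6))*(11.9-(-16)) - (25.7-(-16))*(7.1-(-27.6))
= -1014.54

No, not collinear


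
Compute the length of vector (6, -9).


|u| = sqrt(6^2 + (-9)^2) = sqrt(117) = 10.8167

10.8167


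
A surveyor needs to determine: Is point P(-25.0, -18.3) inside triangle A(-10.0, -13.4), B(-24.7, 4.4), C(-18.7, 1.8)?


Cross products: AB x AP = 339.03, BC x BP = -136.98, CA x CP = -270.63
All same sign? no

No, outside


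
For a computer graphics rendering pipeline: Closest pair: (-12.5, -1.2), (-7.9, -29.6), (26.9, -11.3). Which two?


d(P0,P1) = 28.7701, d(P0,P2) = 40.6739, d(P1,P2) = 39.3183
Closest: P0 and P1

Closest pair: (-12.5, -1.2) and (-7.9, -29.6), distance = 28.7701


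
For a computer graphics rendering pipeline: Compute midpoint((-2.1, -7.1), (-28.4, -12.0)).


M = (((-2.1)+(-28.4))/2, ((-7.1)+(-12))/2)
= (-15.25, -9.55)

(-15.25, -9.55)


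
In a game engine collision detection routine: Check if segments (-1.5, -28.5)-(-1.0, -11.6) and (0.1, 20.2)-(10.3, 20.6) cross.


Cross products: d1=-496.1, d2=-323.92, d3=-2.69, d4=-174.87
d1*d2 < 0 and d3*d4 < 0? no

No, they don't intersect


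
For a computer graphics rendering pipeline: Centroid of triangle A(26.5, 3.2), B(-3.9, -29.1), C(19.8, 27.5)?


Centroid = ((x_A+x_B+x_C)/3, (y_A+y_B+y_C)/3)
= ((26.5+(-3.9)+19.8)/3, (3.2+(-29.1)+27.5)/3)
= (14.1333, 0.5333)

(14.1333, 0.5333)


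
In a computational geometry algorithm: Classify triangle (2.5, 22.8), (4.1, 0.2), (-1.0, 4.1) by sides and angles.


Side lengths squared: AB^2=513.32, BC^2=41.22, CA^2=361.94
Sorted: [41.22, 361.94, 513.32]
By sides: Scalene, By angles: Obtuse

Scalene, Obtuse


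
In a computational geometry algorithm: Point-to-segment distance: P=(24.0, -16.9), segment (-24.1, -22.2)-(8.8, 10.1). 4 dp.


Project P onto AB: t = 0.825 (clamped to [0,1])
Closest point on segment: (3.0422, 4.4472)
Distance: 29.9154

29.9154


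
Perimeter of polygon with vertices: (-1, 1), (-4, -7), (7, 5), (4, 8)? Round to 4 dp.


Sides: (-1, 1)->(-4, -7): sqrt(73) = 8.544004, (-4, -7)->(7, 5): sqrt(265) = 16.278821, (7, 5)->(4, 8): sqrt(18) = 4.242641, (4, 8)->(-1, 1): sqrt(74) = 8.602325
Sum = 37.667791
Perimeter = 37.6678

37.6678


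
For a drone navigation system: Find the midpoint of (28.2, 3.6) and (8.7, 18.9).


M = ((28.2+8.7)/2, (3.6+18.9)/2)
= (18.45, 11.25)

(18.45, 11.25)


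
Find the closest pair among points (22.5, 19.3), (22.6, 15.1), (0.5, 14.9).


d(P0,P1) = 4.2012, d(P0,P2) = 22.4357, d(P1,P2) = 22.1009
Closest: P0 and P1

Closest pair: (22.5, 19.3) and (22.6, 15.1), distance = 4.2012


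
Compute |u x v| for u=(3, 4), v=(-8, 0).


|u x v| = |3*0 - 4*(-8)|
= |0 - (-32)| = 32

32


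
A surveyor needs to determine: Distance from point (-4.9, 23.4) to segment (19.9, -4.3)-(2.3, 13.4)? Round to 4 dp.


Project P onto AB: t = 1 (clamped to [0,1])
Closest point on segment: (2.3, 13.4)
Distance: 12.3223

12.3223


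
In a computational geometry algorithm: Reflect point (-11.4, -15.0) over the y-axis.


Reflection over y-axis: (x,y) -> (-x,y)
(-11.4, -15) -> (11.4, -15)

(11.4, -15)


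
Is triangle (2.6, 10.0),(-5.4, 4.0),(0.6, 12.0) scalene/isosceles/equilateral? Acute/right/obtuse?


Side lengths squared: AB^2=100, BC^2=100, CA^2=8
Sorted: [8, 100, 100]
By sides: Isosceles, By angles: Acute

Isosceles, Acute


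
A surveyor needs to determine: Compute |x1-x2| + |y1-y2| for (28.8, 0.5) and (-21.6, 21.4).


|28.8-(-21.6)| + |0.5-21.4| = 50.4 + 20.9 = 71.3

71.3


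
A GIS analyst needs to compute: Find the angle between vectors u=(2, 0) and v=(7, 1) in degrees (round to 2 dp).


u.v = 14, |u| = sqrt(4) = 2, |v| = sqrt(50) = 7.0711
cos(theta) = u.v/(|u||v|) = 14/sqrt(200) = 0.989949
theta = acos(0.989949) = 8.13 degrees

8.13 degrees


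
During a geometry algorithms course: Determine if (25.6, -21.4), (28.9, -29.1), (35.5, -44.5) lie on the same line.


Cross product: (28.9-25.6)*((-44.5)-(-21.4)) - ((-29.1)-(-21.4))*(35.5-25.6)
= 0

Yes, collinear


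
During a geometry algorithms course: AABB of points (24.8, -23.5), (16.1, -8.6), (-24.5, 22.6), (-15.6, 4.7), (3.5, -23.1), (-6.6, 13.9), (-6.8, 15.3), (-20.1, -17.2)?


x range: [-24.5, 24.8]
y range: [-23.5, 22.6]
Bounding box: (-24.5,-23.5) to (24.8,22.6)

(-24.5,-23.5) to (24.8,22.6)


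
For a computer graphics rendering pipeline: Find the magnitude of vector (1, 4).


|u| = sqrt(1^2 + 4^2) = sqrt(17) = 4.1231

4.1231


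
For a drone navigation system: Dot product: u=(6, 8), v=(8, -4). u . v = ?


u . v = u_x*v_x + u_y*v_y = 6*8 + 8*(-4)
= 48 + (-32) = 16

16


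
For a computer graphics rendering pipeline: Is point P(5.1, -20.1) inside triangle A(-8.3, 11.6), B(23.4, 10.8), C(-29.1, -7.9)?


Cross products: AB x AP = -994.17, BC x BP = 1280.04, CA x CP = -920.66
All same sign? no

No, outside


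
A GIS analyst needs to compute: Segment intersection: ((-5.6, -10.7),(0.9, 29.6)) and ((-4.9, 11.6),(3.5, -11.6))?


Cross products: d1=-203.56, d2=285.76, d3=116.74, d4=-372.58
d1*d2 < 0 and d3*d4 < 0? yes

Yes, they intersect


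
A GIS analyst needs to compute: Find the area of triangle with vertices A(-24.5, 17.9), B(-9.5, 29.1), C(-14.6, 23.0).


Area = |x_A(y_B-y_C) + x_B(y_C-y_A) + x_C(y_A-y_B)|/2
= |(-149.45) + (-48.45) + 163.52|/2
= 34.38/2 = 17.19

17.19


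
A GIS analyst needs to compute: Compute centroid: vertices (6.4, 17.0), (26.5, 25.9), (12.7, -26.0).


Centroid = ((x_A+x_B+x_C)/3, (y_A+y_B+y_C)/3)
= ((6.4+26.5+12.7)/3, (17+25.9+(-26))/3)
= (15.2, 5.6333)

(15.2, 5.6333)


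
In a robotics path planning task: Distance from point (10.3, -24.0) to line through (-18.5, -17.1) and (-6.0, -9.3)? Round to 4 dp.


|cross product| = 310.89
|line direction| = sqrt(217.09) = 14.734
Distance = 310.89/sqrt(217.09) = 21.1002

21.1002


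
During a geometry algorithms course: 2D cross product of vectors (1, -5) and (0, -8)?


u x v = u_x*v_y - u_y*v_x = 1*(-8) - (-5)*0
= (-8) - 0 = -8

-8


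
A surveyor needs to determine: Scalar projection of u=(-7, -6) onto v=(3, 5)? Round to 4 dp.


u.v = -51, |v| = sqrt(34) = 5.831
Scalar projection = u.v / |v| = -51 / sqrt(34) = -8.7464

-8.7464


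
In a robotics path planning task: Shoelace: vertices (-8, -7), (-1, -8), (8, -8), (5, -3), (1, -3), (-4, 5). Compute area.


Shoelace sum: ((-8)*(-8) - (-1)*(-7)) + ((-1)*(-8) - 8*(-8)) + (8*(-3) - 5*(-8)) + (5*(-3) - 1*(-3)) + (1*5 - (-4)*(-3)) + ((-4)*(-7) - (-8)*5)
= 194
Area = |194|/2 = 97

97


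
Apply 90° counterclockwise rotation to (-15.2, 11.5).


90° CCW: (x,y) -> (-y, x)
(-15.2,11.5) -> (-11.5, -15.2)

(-11.5, -15.2)


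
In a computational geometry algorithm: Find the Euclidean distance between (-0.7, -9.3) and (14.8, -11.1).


dx=15.5, dy=-1.8
d^2 = 15.5^2 + (-1.8)^2 = 243.49
d = sqrt(243.49) = 15.6042

15.6042


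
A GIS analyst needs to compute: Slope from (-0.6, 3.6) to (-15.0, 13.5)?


slope = (y2-y1)/(x2-x1) = (13.5-3.6)/((-15)-(-0.6)) = 9.9/(-14.4) = -0.6875

-0.6875


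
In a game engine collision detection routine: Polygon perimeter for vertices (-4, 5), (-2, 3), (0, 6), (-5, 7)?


Sides: (-4, 5)->(-2, 3): sqrt(8) = 2.828427, (-2, 3)->(0, 6): sqrt(13) = 3.605551, (0, 6)->(-5, 7): sqrt(26) = 5.09902, (-5, 7)->(-4, 5): sqrt(5) = 2.236068
Sum = 13.769066
Perimeter = 13.7691

13.7691


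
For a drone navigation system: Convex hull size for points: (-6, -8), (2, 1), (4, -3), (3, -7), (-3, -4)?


Convex hull vertices (CCW): (-6, -8), (3, -7), (4, -3), (2, 1), (-3, -4)
Count = 5

5


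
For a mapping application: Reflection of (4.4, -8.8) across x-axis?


Reflection over x-axis: (x,y) -> (x,-y)
(4.4, -8.8) -> (4.4, 8.8)

(4.4, 8.8)


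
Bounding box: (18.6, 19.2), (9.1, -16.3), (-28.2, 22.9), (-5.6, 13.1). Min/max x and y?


x range: [-28.2, 18.6]
y range: [-16.3, 22.9]
Bounding box: (-28.2,-16.3) to (18.6,22.9)

(-28.2,-16.3) to (18.6,22.9)


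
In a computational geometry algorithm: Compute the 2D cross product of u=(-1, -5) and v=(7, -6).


u x v = u_x*v_y - u_y*v_x = (-1)*(-6) - (-5)*7
= 6 - (-35) = 41

41


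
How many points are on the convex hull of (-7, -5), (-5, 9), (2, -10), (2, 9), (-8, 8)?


Convex hull vertices (CCW): (-8, 8), (-7, -5), (2, -10), (2, 9), (-5, 9)
Count = 5

5


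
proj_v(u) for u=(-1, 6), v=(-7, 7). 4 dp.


u.v = 49, |v| = sqrt(98) = 9.8995
Scalar projection = u.v / |v| = 49 / sqrt(98) = 4.9497

4.9497


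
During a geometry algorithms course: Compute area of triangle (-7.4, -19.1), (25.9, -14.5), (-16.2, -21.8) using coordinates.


Area = |x_A(y_B-y_C) + x_B(y_C-y_A) + x_C(y_A-y_B)|/2
= |(-54.02) + (-69.93) + 74.52|/2
= 49.43/2 = 24.715

24.715


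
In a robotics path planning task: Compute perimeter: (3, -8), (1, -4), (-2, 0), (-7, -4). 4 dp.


Sides: (3, -8)->(1, -4): sqrt(20) = 4.472136, (1, -4)->(-2, 0): sqrt(25) = 5, (-2, 0)->(-7, -4): sqrt(41) = 6.403124, (-7, -4)->(3, -8): sqrt(116) = 10.77033
Sum = 26.64559
Perimeter = 26.6456

26.6456


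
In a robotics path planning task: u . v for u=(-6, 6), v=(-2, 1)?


u . v = u_x*v_x + u_y*v_y = (-6)*(-2) + 6*1
= 12 + 6 = 18

18


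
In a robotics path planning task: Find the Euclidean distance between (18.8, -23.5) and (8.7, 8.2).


dx=-10.1, dy=31.7
d^2 = (-10.1)^2 + 31.7^2 = 1106.9
d = sqrt(1106.9) = 33.2701

33.2701


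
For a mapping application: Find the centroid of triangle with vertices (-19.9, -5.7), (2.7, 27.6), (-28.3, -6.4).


Centroid = ((x_A+x_B+x_C)/3, (y_A+y_B+y_C)/3)
= (((-19.9)+2.7+(-28.3))/3, ((-5.7)+27.6+(-6.4))/3)
= (-15.1667, 5.1667)

(-15.1667, 5.1667)


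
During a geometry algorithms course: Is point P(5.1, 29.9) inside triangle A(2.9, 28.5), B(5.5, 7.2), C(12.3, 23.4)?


Cross products: AB x AP = 50.5, BC x BP = 160.84, CA x CP = -24.38
All same sign? no

No, outside


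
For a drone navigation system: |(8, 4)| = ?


|u| = sqrt(8^2 + 4^2) = sqrt(80) = 8.9443

8.9443


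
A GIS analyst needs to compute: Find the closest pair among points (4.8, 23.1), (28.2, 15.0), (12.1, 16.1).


d(P0,P1) = 24.7623, d(P0,P2) = 10.1139, d(P1,P2) = 16.1375
Closest: P0 and P2

Closest pair: (4.8, 23.1) and (12.1, 16.1), distance = 10.1139


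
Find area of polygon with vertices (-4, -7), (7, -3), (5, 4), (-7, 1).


Shoelace sum: ((-4)*(-3) - 7*(-7)) + (7*4 - 5*(-3)) + (5*1 - (-7)*4) + ((-7)*(-7) - (-4)*1)
= 190
Area = |190|/2 = 95

95


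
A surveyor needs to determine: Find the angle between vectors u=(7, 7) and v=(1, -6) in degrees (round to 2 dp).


u.v = -35, |u| = sqrt(98) = 9.8995, |v| = sqrt(37) = 6.0828
cos(theta) = u.v/(|u||v|) = -35/sqrt(3626) = -0.581238
theta = acos(-0.581238) = 125.54 degrees

125.54 degrees


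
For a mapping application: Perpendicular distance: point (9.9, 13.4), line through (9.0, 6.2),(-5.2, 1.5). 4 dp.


|cross product| = 98.01
|line direction| = sqrt(223.73) = 14.9576
Distance = 98.01/sqrt(223.73) = 6.5525

6.5525


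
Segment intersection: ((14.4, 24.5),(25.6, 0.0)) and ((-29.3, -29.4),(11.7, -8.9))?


Cross products: d1=1314.05, d2=79.95, d3=-1674.33, d4=-440.23
d1*d2 < 0 and d3*d4 < 0? no

No, they don't intersect


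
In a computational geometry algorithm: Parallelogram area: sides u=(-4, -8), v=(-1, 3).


|u x v| = |(-4)*3 - (-8)*(-1)|
= |(-12) - 8| = 20

20


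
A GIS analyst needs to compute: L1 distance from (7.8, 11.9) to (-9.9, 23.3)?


|7.8-(-9.9)| + |11.9-23.3| = 17.7 + 11.4 = 29.1

29.1


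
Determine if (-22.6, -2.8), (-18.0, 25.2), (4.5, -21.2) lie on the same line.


Cross product: ((-18)-(-22.6))*((-21.2)-(-2.8)) - (25.2-(-2.8))*(4.5-(-22.6))
= -843.44

No, not collinear


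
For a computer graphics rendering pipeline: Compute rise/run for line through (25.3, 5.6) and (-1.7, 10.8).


slope = (y2-y1)/(x2-x1) = (10.8-5.6)/((-1.7)-25.3) = 5.2/(-27) = -0.1926

-0.1926


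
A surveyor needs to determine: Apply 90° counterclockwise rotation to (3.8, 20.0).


90° CCW: (x,y) -> (-y, x)
(3.8,20) -> (-20, 3.8)

(-20, 3.8)


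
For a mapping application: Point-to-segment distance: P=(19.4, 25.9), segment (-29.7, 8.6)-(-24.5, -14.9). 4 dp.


Project P onto AB: t = 0 (clamped to [0,1])
Closest point on segment: (-29.7, 8.6)
Distance: 52.0586

52.0586


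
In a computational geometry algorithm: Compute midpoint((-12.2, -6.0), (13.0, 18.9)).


M = (((-12.2)+13)/2, ((-6)+18.9)/2)
= (0.4, 6.45)

(0.4, 6.45)


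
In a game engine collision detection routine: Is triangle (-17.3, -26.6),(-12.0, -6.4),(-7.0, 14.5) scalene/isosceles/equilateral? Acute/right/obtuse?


Side lengths squared: AB^2=436.13, BC^2=461.81, CA^2=1795.3
Sorted: [436.13, 461.81, 1795.3]
By sides: Scalene, By angles: Obtuse

Scalene, Obtuse


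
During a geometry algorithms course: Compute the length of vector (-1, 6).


|u| = sqrt((-1)^2 + 6^2) = sqrt(37) = 6.0828

6.0828


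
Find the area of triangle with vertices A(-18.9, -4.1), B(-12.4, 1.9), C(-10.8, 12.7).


Area = |x_A(y_B-y_C) + x_B(y_C-y_A) + x_C(y_A-y_B)|/2
= |204.12 + (-208.32) + 64.8|/2
= 60.6/2 = 30.3

30.3


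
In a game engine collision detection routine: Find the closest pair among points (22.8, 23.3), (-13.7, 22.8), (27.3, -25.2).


d(P0,P1) = 36.5034, d(P0,P2) = 48.7083, d(P1,P2) = 63.1269
Closest: P0 and P1

Closest pair: (22.8, 23.3) and (-13.7, 22.8), distance = 36.5034


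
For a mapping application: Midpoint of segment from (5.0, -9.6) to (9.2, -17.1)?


M = ((5+9.2)/2, ((-9.6)+(-17.1))/2)
= (7.1, -13.35)

(7.1, -13.35)


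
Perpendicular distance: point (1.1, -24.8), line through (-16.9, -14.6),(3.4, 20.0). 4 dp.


|cross product| = 829.86
|line direction| = sqrt(1609.25) = 40.1155
Distance = 829.86/sqrt(1609.25) = 20.6868

20.6868


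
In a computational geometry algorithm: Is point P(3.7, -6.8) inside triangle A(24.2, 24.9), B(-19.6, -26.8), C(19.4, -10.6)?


Cross products: AB x AP = 328.61, BC x BP = 402.54, CA x CP = 575.59
All same sign? yes

Yes, inside


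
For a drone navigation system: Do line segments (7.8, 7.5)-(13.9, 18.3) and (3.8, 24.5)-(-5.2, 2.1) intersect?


Cross products: d1=242.6, d2=282.04, d3=146.9, d4=107.46
d1*d2 < 0 and d3*d4 < 0? no

No, they don't intersect


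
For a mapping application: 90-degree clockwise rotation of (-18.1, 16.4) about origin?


90° CW: (x,y) -> (y, -x)
(-18.1,16.4) -> (16.4, 18.1)

(16.4, 18.1)


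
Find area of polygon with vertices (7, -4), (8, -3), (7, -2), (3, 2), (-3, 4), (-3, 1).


Shoelace sum: (7*(-3) - 8*(-4)) + (8*(-2) - 7*(-3)) + (7*2 - 3*(-2)) + (3*4 - (-3)*2) + ((-3)*1 - (-3)*4) + ((-3)*(-4) - 7*1)
= 68
Area = |68|/2 = 34

34


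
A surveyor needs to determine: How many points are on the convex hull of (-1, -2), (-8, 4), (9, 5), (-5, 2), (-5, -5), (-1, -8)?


Convex hull vertices (CCW): (-8, 4), (-5, -5), (-1, -8), (9, 5)
Count = 4

4


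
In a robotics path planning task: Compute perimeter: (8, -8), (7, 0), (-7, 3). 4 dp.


Sides: (8, -8)->(7, 0): sqrt(65) = 8.062258, (7, 0)->(-7, 3): sqrt(205) = 14.317821, (-7, 3)->(8, -8): sqrt(346) = 18.601075
Sum = 40.981154
Perimeter = 40.9812

40.9812


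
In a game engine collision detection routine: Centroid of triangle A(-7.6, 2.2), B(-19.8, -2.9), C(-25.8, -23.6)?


Centroid = ((x_A+x_B+x_C)/3, (y_A+y_B+y_C)/3)
= (((-7.6)+(-19.8)+(-25.8))/3, (2.2+(-2.9)+(-23.6))/3)
= (-17.7333, -8.1)

(-17.7333, -8.1)


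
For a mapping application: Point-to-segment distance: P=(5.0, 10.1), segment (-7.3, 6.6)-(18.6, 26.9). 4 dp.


Project P onto AB: t = 0.3598 (clamped to [0,1])
Closest point on segment: (2.0186, 13.9038)
Distance: 4.8329

4.8329


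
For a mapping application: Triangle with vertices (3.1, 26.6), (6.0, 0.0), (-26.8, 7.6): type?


Side lengths squared: AB^2=715.97, BC^2=1133.6, CA^2=1255.01
Sorted: [715.97, 1133.6, 1255.01]
By sides: Scalene, By angles: Acute

Scalene, Acute


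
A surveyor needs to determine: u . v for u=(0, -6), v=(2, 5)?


u . v = u_x*v_x + u_y*v_y = 0*2 + (-6)*5
= 0 + (-30) = -30

-30


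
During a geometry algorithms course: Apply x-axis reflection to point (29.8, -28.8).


Reflection over x-axis: (x,y) -> (x,-y)
(29.8, -28.8) -> (29.8, 28.8)

(29.8, 28.8)


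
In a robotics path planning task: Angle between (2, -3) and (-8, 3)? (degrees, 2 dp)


u.v = -25, |u| = sqrt(13) = 3.6056, |v| = sqrt(73) = 8.544
cos(theta) = u.v/(|u||v|) = -25/sqrt(949) = -0.811534
theta = acos(-0.811534) = 144.25 degrees

144.25 degrees


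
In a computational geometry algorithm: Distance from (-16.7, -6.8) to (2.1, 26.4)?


dx=18.8, dy=33.2
d^2 = 18.8^2 + 33.2^2 = 1455.68
d = sqrt(1455.68) = 38.1534

38.1534


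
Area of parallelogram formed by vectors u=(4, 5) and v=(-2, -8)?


|u x v| = |4*(-8) - 5*(-2)|
= |(-32) - (-10)| = 22

22


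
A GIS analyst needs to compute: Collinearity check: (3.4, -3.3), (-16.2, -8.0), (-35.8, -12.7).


Cross product: ((-16.2)-3.4)*((-12.7)-(-3.3)) - ((-8)-(-3.3))*((-35.8)-3.4)
= 0

Yes, collinear


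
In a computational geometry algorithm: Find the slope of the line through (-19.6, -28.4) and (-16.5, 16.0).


slope = (y2-y1)/(x2-x1) = (16-(-28.4))/((-16.5)-(-19.6)) = 44.4/3.1 = 14.3226

14.3226


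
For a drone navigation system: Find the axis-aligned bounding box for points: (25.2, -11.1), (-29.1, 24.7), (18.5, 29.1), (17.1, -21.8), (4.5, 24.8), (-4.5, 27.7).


x range: [-29.1, 25.2]
y range: [-21.8, 29.1]
Bounding box: (-29.1,-21.8) to (25.2,29.1)

(-29.1,-21.8) to (25.2,29.1)


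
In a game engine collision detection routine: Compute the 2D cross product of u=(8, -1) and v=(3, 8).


u x v = u_x*v_y - u_y*v_x = 8*8 - (-1)*3
= 64 - (-3) = 67

67


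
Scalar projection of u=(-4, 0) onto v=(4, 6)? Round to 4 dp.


u.v = -16, |v| = sqrt(52) = 7.2111
Scalar projection = u.v / |v| = -16 / sqrt(52) = -2.2188

-2.2188


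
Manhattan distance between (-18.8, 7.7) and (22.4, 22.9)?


|(-18.8)-22.4| + |7.7-22.9| = 41.2 + 15.2 = 56.4

56.4


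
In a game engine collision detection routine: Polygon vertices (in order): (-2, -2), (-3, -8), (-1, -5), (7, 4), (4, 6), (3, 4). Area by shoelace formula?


Shoelace sum: ((-2)*(-8) - (-3)*(-2)) + ((-3)*(-5) - (-1)*(-8)) + ((-1)*4 - 7*(-5)) + (7*6 - 4*4) + (4*4 - 3*6) + (3*(-2) - (-2)*4)
= 74
Area = |74|/2 = 37

37


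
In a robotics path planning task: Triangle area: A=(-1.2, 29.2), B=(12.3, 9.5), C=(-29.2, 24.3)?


Area = |x_A(y_B-y_C) + x_B(y_C-y_A) + x_C(y_A-y_B)|/2
= |17.76 + (-60.27) + (-575.24)|/2
= 617.75/2 = 308.875

308.875


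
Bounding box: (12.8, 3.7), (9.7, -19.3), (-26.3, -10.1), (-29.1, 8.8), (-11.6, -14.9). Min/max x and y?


x range: [-29.1, 12.8]
y range: [-19.3, 8.8]
Bounding box: (-29.1,-19.3) to (12.8,8.8)

(-29.1,-19.3) to (12.8,8.8)


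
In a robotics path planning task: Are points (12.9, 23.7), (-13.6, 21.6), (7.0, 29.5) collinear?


Cross product: ((-13.6)-12.9)*(29.5-23.7) - (21.6-23.7)*(7-12.9)
= -166.09

No, not collinear


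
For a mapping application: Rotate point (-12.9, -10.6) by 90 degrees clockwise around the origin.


90° CW: (x,y) -> (y, -x)
(-12.9,-10.6) -> (-10.6, 12.9)

(-10.6, 12.9)


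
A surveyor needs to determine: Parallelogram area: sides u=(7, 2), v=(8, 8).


|u x v| = |7*8 - 2*8|
= |56 - 16| = 40

40


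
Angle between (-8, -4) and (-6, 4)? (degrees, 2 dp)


u.v = 32, |u| = sqrt(80) = 8.9443, |v| = sqrt(52) = 7.2111
cos(theta) = u.v/(|u||v|) = 32/sqrt(4160) = 0.496139
theta = acos(0.496139) = 60.26 degrees

60.26 degrees


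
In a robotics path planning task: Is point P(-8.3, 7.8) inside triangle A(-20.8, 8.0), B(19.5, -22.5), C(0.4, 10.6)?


Cross products: AB x AP = 373.19, BC x BP = 341.45, CA x CP = 36.74
All same sign? yes

Yes, inside


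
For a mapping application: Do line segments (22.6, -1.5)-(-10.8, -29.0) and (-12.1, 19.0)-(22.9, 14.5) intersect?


Cross products: d1=-561.35, d2=-1674.15, d3=-1638.95, d4=-526.15
d1*d2 < 0 and d3*d4 < 0? no

No, they don't intersect


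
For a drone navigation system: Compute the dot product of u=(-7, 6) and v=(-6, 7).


u . v = u_x*v_x + u_y*v_y = (-7)*(-6) + 6*7
= 42 + 42 = 84

84


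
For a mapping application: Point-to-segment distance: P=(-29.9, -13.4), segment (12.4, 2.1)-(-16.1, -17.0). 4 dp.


Project P onto AB: t = 1 (clamped to [0,1])
Closest point on segment: (-16.1, -17)
Distance: 14.2618

14.2618


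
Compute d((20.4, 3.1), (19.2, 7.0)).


dx=-1.2, dy=3.9
d^2 = (-1.2)^2 + 3.9^2 = 16.65
d = sqrt(16.65) = 4.0804

4.0804


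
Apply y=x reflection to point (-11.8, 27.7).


Reflection over y=x: (x,y) -> (y,x)
(-11.8, 27.7) -> (27.7, -11.8)

(27.7, -11.8)


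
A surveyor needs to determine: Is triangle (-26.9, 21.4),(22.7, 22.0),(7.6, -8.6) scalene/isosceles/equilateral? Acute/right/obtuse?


Side lengths squared: AB^2=2460.52, BC^2=1164.37, CA^2=2090.25
Sorted: [1164.37, 2090.25, 2460.52]
By sides: Scalene, By angles: Acute

Scalene, Acute


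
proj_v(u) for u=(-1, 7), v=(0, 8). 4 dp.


u.v = 56, |v| = sqrt(64) = 8
Scalar projection = u.v / |v| = 56 / sqrt(64) = 7

7


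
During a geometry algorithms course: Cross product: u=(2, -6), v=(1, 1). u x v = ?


u x v = u_x*v_y - u_y*v_x = 2*1 - (-6)*1
= 2 - (-6) = 8

8


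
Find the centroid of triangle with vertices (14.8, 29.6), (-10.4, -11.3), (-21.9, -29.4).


Centroid = ((x_A+x_B+x_C)/3, (y_A+y_B+y_C)/3)
= ((14.8+(-10.4)+(-21.9))/3, (29.6+(-11.3)+(-29.4))/3)
= (-5.8333, -3.7)

(-5.8333, -3.7)


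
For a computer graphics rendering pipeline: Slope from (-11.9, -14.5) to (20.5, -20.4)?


slope = (y2-y1)/(x2-x1) = ((-20.4)-(-14.5))/(20.5-(-11.9)) = (-5.9)/32.4 = -0.1821

-0.1821


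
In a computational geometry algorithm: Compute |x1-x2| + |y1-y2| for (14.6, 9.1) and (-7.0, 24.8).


|14.6-(-7)| + |9.1-24.8| = 21.6 + 15.7 = 37.3

37.3


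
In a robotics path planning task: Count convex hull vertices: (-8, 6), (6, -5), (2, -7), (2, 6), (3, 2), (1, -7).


Convex hull vertices (CCW): (-8, 6), (1, -7), (2, -7), (6, -5), (2, 6)
Count = 5

5


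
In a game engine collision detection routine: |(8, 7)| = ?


|u| = sqrt(8^2 + 7^2) = sqrt(113) = 10.6301

10.6301


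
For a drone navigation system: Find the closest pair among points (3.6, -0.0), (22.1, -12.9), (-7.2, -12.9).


d(P0,P1) = 22.5535, d(P0,P2) = 16.8241, d(P1,P2) = 29.3
Closest: P0 and P2

Closest pair: (3.6, -0.0) and (-7.2, -12.9), distance = 16.8241


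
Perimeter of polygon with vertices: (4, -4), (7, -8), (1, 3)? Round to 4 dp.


Sides: (4, -4)->(7, -8): sqrt(25) = 5, (7, -8)->(1, 3): sqrt(157) = 12.529964, (1, 3)->(4, -4): sqrt(58) = 7.615773
Sum = 25.145737
Perimeter = 25.1457

25.1457


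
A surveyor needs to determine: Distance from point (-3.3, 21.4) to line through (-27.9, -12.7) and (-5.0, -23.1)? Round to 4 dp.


|cross product| = 1036.73
|line direction| = sqrt(632.57) = 25.1509
Distance = 1036.73/sqrt(632.57) = 41.2203

41.2203


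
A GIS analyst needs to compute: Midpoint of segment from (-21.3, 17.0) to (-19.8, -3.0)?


M = (((-21.3)+(-19.8))/2, (17+(-3))/2)
= (-20.55, 7)

(-20.55, 7)


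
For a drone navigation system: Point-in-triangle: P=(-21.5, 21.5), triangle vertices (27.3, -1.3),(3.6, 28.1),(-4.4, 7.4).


Cross products: AB x AP = 894.36, BC x BP = -466.77, CA x CP = 298.2
All same sign? no

No, outside


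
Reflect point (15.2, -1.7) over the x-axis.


Reflection over x-axis: (x,y) -> (x,-y)
(15.2, -1.7) -> (15.2, 1.7)

(15.2, 1.7)


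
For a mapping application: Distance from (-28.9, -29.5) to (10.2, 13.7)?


dx=39.1, dy=43.2
d^2 = 39.1^2 + 43.2^2 = 3395.05
d = sqrt(3395.05) = 58.2671

58.2671


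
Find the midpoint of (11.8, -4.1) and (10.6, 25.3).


M = ((11.8+10.6)/2, ((-4.1)+25.3)/2)
= (11.2, 10.6)

(11.2, 10.6)


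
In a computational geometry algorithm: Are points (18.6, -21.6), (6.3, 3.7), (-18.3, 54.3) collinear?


Cross product: (6.3-18.6)*(54.3-(-21.6)) - (3.7-(-21.6))*((-18.3)-18.6)
= 0

Yes, collinear


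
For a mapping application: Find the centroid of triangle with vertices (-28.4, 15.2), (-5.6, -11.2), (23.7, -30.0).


Centroid = ((x_A+x_B+x_C)/3, (y_A+y_B+y_C)/3)
= (((-28.4)+(-5.6)+23.7)/3, (15.2+(-11.2)+(-30))/3)
= (-3.4333, -8.6667)

(-3.4333, -8.6667)


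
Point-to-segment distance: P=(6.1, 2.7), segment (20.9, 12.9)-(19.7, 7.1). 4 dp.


Project P onto AB: t = 1 (clamped to [0,1])
Closest point on segment: (19.7, 7.1)
Distance: 14.2941

14.2941


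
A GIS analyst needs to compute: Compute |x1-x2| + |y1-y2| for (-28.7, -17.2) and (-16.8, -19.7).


|(-28.7)-(-16.8)| + |(-17.2)-(-19.7)| = 11.9 + 2.5 = 14.4

14.4


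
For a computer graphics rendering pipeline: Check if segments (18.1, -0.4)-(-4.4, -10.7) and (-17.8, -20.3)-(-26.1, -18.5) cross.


Cross products: d1=-229.79, d2=-103.8, d3=77.98, d4=-48.01
d1*d2 < 0 and d3*d4 < 0? no

No, they don't intersect


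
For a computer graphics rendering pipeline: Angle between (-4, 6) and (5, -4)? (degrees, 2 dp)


u.v = -44, |u| = sqrt(52) = 7.2111, |v| = sqrt(41) = 6.4031
cos(theta) = u.v/(|u||v|) = -44/sqrt(2132) = -0.952926
theta = acos(-0.952926) = 162.35 degrees

162.35 degrees


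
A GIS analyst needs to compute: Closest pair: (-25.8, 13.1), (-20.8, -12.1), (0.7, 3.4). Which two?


d(P0,P1) = 25.6912, d(P0,P2) = 28.2195, d(P1,P2) = 26.5047
Closest: P0 and P1

Closest pair: (-25.8, 13.1) and (-20.8, -12.1), distance = 25.6912


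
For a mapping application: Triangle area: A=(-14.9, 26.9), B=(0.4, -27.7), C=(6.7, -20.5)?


Area = |x_A(y_B-y_C) + x_B(y_C-y_A) + x_C(y_A-y_B)|/2
= |107.28 + (-18.96) + 365.82|/2
= 454.14/2 = 227.07

227.07


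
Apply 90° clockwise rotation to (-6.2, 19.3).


90° CW: (x,y) -> (y, -x)
(-6.2,19.3) -> (19.3, 6.2)

(19.3, 6.2)


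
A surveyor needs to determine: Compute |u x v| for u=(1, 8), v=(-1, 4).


|u x v| = |1*4 - 8*(-1)|
= |4 - (-8)| = 12

12


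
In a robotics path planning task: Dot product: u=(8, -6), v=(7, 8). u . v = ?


u . v = u_x*v_x + u_y*v_y = 8*7 + (-6)*8
= 56 + (-48) = 8

8
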